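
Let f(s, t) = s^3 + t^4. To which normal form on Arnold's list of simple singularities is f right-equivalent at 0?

E6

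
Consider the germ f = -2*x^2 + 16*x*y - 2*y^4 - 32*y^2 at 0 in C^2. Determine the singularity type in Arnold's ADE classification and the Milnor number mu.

The Hessian of f at 0 is [[-4, 16], [16, -64]] with rank 1, so corank 1. A Groebner basis of the Jacobian ideal J(f) in C{x,y} is {y^3, x - 4*y}; counting standard monomials gives mu = 3. Corank 1: A-series; mu = 3 gives A_3.

Type A3, Milnor number mu = 3.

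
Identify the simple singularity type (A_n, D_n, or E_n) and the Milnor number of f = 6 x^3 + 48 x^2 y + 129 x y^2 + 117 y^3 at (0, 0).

Type D_{4}, Milnor number mu = 4.

The Hessian of f at 0 is [[0, 0], [0, 0]] with rank 0, so corank 2. A Groebner basis of the Jacobian ideal J(f) in C{x,y} is {y^3, x^2 - 23*y^2/2, x*y + 7*y^2/2}; counting standard monomials gives mu = 4. Corank 2; j^3 = 3*(x + 3*y)*(2*x^2 + 10*x*y + 13*y^2) splits into three distinct lines over C (the quadratic factor has nonzero discriminant), so D_4.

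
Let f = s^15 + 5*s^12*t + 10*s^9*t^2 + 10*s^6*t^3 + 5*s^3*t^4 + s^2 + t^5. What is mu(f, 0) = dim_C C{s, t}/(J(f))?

4

The Hessian of f at 0 has rank 1. Corank 1: A-series; mu = 4 gives A_4.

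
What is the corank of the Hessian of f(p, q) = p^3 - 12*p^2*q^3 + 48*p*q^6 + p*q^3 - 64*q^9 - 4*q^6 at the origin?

The Hessian at 0 is [[0, 0], [0, 0]] of rank 0; hence corank 2.

2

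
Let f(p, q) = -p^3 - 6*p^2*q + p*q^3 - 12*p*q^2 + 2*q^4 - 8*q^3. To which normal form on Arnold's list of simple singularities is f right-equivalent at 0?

The Hessian of f at 0 has rank 0. Corank 2; j^3 = -(p + 2*q)^3 is a perfect cube, so E-series; the 4-jet and mu = 7 give E_7.

E7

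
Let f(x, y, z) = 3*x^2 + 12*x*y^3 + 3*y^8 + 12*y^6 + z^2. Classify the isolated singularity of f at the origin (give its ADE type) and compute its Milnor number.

Type A_7, Milnor number mu = 7.

The Hessian of f at 0 has rank 2. Corank 1: A-series; mu = 7 gives A_7.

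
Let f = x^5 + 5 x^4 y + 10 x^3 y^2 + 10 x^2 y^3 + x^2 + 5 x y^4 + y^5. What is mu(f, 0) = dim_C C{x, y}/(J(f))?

The Hessian of f at 0 has rank 1. Corank 1: A-series; mu = 4 gives A_4.

4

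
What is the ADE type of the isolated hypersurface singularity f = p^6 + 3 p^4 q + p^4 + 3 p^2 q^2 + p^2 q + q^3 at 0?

D4

The Hessian of f at 0 has rank 0. Corank 2; j^3 = q*(p^2 + q^2) splits into three distinct lines over C (the quadratic factor has nonzero discriminant), so D_4.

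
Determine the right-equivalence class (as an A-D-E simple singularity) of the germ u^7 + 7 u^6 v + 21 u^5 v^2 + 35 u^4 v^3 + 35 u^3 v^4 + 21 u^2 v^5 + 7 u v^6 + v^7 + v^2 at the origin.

A6

The Hessian of f at 0 has rank 1. Corank 1: A-series; mu = 6 gives A_6.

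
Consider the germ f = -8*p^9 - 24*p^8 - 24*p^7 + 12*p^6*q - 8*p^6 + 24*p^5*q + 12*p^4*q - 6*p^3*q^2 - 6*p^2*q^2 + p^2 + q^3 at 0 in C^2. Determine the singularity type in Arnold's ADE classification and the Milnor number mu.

Type A2, Milnor number mu = 2.

The Hessian of f at 0 is [[2, 0], [0, 0]] with rank 1, so corank 1. A Groebner basis of the Jacobian ideal J(f) in C{p,q} is {q^2, p}; counting standard monomials gives mu = 2. Corank 1: A-series; mu = 2 gives A_2.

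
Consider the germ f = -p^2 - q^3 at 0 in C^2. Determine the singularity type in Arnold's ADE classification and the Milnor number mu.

Type A2, Milnor number mu = 2.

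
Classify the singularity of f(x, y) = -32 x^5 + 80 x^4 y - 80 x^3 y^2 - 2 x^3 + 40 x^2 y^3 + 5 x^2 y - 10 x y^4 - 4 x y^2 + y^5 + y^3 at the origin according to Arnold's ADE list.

D6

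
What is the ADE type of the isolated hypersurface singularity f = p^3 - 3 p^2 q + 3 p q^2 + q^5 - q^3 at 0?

E_{8}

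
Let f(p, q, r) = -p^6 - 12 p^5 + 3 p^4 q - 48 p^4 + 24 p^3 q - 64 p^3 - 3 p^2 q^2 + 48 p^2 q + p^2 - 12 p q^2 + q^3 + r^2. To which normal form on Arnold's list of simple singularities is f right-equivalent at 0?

A_{2}

The Hessian of f at 0 has rank 2. Corank 1: A-series; mu = 2 gives A_2.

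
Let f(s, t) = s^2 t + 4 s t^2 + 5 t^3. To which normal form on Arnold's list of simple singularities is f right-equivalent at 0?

D_{4}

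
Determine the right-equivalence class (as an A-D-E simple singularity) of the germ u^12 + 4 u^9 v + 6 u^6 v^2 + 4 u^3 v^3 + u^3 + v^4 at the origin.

E6

The Hessian of f at 0 has rank 0. Corank 2; j^3 = u^3 is a perfect cube, so E-series; the 4-jet and mu = 6 give E_6.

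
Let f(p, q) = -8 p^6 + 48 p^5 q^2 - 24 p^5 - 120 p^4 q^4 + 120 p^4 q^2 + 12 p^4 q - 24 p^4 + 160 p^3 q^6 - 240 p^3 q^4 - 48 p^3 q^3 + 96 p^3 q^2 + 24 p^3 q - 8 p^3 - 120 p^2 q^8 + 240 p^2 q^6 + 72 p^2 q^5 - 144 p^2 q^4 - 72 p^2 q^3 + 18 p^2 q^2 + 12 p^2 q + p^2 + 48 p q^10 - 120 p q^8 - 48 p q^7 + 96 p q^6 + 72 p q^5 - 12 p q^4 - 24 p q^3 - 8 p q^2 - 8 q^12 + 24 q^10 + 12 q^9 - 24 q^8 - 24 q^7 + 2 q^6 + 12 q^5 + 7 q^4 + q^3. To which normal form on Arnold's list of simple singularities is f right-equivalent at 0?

A_{2}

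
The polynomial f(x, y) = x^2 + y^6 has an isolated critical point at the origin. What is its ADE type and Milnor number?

The Hessian of f at 0 has rank 1. Corank 1: A-series; mu = 5 gives A_5.

Type A_5, Milnor number mu = 5.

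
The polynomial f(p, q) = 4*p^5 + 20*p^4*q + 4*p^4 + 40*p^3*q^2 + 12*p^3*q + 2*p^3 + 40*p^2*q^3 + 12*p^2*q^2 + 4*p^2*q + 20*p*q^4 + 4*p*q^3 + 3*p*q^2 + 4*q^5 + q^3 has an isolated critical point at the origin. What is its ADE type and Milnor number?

Type D_{4}, Milnor number mu = 4.

The Hessian of f at 0 is [[0, 0], [0, 0]] with rank 0, so corank 2. A Groebner basis of the Jacobian ideal J(f) in C{p,q} is {q^3, p^2 - 3*q^2/2, p*q + 3*q^2/2}; counting standard monomials gives mu = 4. Corank 2; j^3 = (p + q)*(2*p^2 + 2*p*q + q^2) splits into three distinct lines over C (the quadratic factor has nonzero discriminant), so D_4.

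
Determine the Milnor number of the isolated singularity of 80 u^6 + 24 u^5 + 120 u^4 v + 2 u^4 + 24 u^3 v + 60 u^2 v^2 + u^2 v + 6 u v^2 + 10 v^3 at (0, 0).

4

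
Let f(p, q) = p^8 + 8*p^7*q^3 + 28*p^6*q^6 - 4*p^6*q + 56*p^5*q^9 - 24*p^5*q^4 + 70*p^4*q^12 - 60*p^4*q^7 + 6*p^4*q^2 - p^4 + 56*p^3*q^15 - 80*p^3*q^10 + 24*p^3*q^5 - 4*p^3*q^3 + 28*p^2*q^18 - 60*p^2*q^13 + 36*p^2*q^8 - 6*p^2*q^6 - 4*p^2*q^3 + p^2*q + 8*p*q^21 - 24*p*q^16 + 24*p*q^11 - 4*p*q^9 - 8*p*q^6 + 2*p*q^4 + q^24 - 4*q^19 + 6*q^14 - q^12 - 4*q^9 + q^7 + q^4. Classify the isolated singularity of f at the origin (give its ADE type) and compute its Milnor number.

Type D_5, Milnor number mu = 5.

The Hessian of f at 0 has rank 0. Corank 2; j^3 = p^2*q has shape L^2 M (L != M), so D-series; mu = 5 gives D_5.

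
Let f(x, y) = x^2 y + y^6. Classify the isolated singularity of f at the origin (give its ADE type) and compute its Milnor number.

The Hessian of f at 0 has rank 0. Corank 2; j^3 = x^2*y has shape L^2 M (L != M), so D-series; mu = 7 gives D_7.

Type D7, Milnor number mu = 7.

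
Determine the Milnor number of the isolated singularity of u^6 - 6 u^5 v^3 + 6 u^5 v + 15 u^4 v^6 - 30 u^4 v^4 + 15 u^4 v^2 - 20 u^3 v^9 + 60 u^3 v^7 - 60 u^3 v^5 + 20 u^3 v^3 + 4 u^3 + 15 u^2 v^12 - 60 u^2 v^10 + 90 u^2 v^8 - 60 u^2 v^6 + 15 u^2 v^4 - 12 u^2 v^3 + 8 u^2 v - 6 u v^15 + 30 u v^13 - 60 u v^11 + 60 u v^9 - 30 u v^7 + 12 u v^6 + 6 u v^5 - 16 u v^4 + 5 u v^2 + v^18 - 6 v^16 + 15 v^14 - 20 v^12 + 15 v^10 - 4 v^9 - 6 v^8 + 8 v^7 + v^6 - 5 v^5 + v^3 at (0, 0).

The Hessian of f at 0 has rank 0. Corank 2; j^3 = (u + v)*(2*u + v)^2 has shape L^2 M (L != M), so D-series; mu = 7 gives D_7.

7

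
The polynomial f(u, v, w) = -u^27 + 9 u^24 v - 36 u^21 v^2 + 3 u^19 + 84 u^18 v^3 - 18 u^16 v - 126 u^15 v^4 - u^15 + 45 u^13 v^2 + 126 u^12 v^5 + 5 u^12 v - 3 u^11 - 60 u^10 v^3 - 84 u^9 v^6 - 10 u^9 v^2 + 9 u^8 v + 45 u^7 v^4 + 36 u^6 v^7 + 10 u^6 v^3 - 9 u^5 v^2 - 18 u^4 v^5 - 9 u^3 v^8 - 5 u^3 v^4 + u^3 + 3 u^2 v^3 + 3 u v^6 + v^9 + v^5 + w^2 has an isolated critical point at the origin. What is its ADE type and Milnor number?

Type E8, Milnor number mu = 8.

The Hessian of f at 0 has rank 1. Corank 2; j^3 = u^3 is a perfect cube, so E-series; the 5-jet and mu = 8 give E_8.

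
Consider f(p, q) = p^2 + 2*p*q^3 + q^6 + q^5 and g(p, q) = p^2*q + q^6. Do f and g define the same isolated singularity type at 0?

No.

The Hessian of f at 0 has rank 1. Corank 1: A-series; mu = 4 gives A_4. The Hessian of g at 0 has rank 0. Corank 2; j^3 = p^2*q has shape L^2 M (L != M), so D-series; mu = 7 gives D_7. f is A_4 but g is D_7, hence not right-equivalent.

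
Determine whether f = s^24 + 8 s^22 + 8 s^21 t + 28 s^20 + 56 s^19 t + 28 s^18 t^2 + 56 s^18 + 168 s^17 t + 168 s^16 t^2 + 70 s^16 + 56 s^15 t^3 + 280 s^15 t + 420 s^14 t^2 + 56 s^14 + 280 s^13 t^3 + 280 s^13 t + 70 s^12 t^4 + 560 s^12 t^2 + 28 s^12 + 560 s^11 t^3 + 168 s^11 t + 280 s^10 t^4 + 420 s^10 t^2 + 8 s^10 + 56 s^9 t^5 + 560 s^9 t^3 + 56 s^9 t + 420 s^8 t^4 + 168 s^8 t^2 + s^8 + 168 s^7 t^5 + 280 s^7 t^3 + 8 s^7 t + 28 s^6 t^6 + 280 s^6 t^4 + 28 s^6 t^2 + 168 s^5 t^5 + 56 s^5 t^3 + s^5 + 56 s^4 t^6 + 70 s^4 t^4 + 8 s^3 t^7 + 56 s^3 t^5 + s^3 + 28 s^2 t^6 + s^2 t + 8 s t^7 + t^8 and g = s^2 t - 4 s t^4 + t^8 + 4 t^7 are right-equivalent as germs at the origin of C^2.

The Hessian of f at 0 has rank 0. Corank 2; j^3 = s^2*(s + t) has shape L^2 M (L != M), so D-series; mu = 9 gives D_9. The Hessian of g at 0 has rank 0. Corank 2; j^3 = s^2*t has shape L^2 M (L != M), so D-series; mu = 9 gives D_9. Both have type D_9, hence right-equivalent.

Yes.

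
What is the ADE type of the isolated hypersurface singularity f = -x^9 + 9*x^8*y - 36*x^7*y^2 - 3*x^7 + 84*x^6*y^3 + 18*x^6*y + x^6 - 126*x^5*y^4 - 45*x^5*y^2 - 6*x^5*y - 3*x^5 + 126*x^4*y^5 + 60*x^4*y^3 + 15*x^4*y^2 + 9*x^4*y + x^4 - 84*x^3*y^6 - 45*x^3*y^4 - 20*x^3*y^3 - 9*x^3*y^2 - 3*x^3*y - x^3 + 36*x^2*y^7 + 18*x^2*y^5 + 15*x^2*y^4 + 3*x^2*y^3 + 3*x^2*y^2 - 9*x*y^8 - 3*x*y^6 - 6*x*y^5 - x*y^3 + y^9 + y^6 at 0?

The Hessian of f at 0 has rank 0. Corank 2; j^3 = -x^3 is a perfect cube, so E-series; the 4-jet and mu = 7 give E_7.

E_{7}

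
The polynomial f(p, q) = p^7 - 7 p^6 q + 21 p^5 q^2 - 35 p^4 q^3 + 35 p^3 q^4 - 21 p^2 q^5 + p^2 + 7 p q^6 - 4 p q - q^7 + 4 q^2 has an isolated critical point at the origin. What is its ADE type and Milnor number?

Type A_{6}, Milnor number mu = 6.

The Hessian of f at 0 is [[2, -4], [-4, 8]] with rank 1, so corank 1. A Groebner basis of the Jacobian ideal J(f) in C{p,q} is {q^6, p - 2*q}; counting standard monomials gives mu = 6. Corank 1: A-series; mu = 6 gives A_6.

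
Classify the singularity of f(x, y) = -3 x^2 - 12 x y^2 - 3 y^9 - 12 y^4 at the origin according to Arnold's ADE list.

A_8

The Hessian of f at 0 is [[-6, 0], [0, 0]] with rank 1, so corank 1. A Groebner basis of the Jacobian ideal J(f) in C{x,y} is {x^4, x/2 + y^2}; counting standard monomials gives mu = 8. Corank 1: A-series; mu = 8 gives A_8.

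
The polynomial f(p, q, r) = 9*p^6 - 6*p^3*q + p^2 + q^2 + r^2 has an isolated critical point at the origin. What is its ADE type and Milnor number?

Type A_1, Milnor number mu = 1.

The Hessian of f at 0 is [[2, 0, 0], [0, 2, 0], [0, 0, 2]] with rank 3, so corank 0. A Groebner basis of the Jacobian ideal J(f) in C{p,q,r} is {p, q, r}; counting standard monomials gives mu = 1. Corank 0: nondegenerate Morse point, so A_1.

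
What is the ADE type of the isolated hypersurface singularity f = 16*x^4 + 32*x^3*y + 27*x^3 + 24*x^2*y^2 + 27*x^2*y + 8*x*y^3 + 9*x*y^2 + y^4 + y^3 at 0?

The Hessian of f at 0 is [[0, 0], [0, 0]] with rank 0, so corank 2. A Groebner basis of the Jacobian ideal J(f) in C{x,y} is {y^4, x*y^2 + 7*y^3/18, x^2 + 2*x*y/3 + y^2/9}; counting standard monomials gives mu = 6. Corank 2; j^3 = (3*x + y)^3 is a perfect cube, so E-series; the 4-jet and mu = 6 give E_6.

E6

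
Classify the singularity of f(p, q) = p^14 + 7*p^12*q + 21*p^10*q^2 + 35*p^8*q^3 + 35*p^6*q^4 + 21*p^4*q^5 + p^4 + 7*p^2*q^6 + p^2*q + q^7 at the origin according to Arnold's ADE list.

D_8

The Hessian of f at 0 has rank 0. Corank 2; j^3 = p^2*q has shape L^2 M (L != M), so D-series; mu = 8 gives D_8.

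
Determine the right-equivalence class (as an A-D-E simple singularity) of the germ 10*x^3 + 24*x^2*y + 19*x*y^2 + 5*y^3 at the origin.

D_4

The Hessian of f at 0 has rank 0. Corank 2; j^3 = (x + y)*(10*x^2 + 14*x*y + 5*y^2) splits into three distinct lines over C (the quadratic factor has nonzero discriminant), so D_4.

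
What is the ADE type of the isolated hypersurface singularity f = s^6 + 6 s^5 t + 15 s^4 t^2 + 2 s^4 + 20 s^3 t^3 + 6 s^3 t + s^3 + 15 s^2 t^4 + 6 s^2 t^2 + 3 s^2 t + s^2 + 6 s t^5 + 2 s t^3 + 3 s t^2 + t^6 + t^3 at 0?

A_{2}

The Hessian of f at 0 is [[2, 0], [0, 0]] with rank 1, so corank 1. A Groebner basis of the Jacobian ideal J(f) in C{s,t} is {t^2, s}; counting standard monomials gives mu = 2. Corank 1: A-series; mu = 2 gives A_2.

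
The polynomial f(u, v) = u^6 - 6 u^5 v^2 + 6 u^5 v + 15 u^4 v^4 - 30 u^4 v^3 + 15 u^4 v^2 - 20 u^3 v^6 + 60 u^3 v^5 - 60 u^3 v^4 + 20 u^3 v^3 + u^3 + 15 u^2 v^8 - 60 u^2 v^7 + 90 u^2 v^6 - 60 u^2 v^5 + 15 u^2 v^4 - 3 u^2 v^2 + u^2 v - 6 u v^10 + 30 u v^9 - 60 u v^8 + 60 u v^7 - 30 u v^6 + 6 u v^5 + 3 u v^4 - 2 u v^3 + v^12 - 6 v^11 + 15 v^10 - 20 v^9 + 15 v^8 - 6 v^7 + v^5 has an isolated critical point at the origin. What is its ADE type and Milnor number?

Type D_{7}, Milnor number mu = 7.

The Hessian of f at 0 has rank 0. Corank 2; j^3 = u^2*(u + v) has shape L^2 M (L != M), so D-series; mu = 7 gives D_7.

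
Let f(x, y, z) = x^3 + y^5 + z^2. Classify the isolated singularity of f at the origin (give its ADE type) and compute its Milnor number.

The Hessian of f at 0 is [[0, 0, 0], [0, 0, 0], [0, 0, 2]] with rank 1, so corank 2. A Groebner basis of the Jacobian ideal J(f) in C{x,y,z} is {y^4, x^2, z}; counting standard monomials gives mu = 8. Corank 2; j^3 = x^3 is a perfect cube, so E-series; the 5-jet and mu = 8 give E_8.

Type E_{8}, Milnor number mu = 8.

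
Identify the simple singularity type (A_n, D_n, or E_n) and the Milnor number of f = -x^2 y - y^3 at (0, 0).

Type D_{4}, Milnor number mu = 4.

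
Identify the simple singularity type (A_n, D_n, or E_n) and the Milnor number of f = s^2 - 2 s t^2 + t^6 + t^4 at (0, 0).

The Hessian of f at 0 has rank 1. Corank 1: A-series; mu = 5 gives A_5.

Type A_5, Milnor number mu = 5.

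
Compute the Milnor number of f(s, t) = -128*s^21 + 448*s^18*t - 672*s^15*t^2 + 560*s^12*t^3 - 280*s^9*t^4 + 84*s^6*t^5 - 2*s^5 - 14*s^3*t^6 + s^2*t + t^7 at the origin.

The Hessian of f at 0 is [[0, 0], [0, 0]] with rank 0, so corank 2. A Groebner basis of the Jacobian ideal J(f) in C{s,t} is {s^2/7 + t^6, s^3, s*t}; counting standard monomials gives mu = 8. Corank 2; j^3 = s^2*t has shape L^2 M (L != M), so D-series; mu = 8 gives D_8.

8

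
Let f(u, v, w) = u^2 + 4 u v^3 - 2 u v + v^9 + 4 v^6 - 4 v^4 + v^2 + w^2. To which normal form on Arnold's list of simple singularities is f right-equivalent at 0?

The Hessian of f at 0 has rank 2. Corank 1: A-series; mu = 8 gives A_8.

A8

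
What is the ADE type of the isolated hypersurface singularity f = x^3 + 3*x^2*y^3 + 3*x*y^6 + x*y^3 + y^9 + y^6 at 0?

E_7

The Hessian of f at 0 is [[0, 0], [0, 0]] with rank 0, so corank 2. A Groebner basis of the Jacobian ideal J(f) in C{x,y} is {x^3, x*y^2, 3*x^2 + y^3}; counting standard monomials gives mu = 7. Corank 2; j^3 = x^3 is a perfect cube, so E-series; the 4-jet and mu = 7 give E_7.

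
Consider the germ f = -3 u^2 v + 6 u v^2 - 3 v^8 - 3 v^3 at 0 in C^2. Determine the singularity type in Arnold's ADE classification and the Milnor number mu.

The Hessian of f at 0 has rank 0. Corank 2; j^3 = -3*v*(u - v)^2 has shape L^2 M (L != M), so D-series; mu = 9 gives D_9.

Type D_{9}, Milnor number mu = 9.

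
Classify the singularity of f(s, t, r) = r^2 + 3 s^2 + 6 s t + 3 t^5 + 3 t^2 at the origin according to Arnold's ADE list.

A_4

The Hessian of f at 0 has rank 2. Corank 1: A-series; mu = 4 gives A_4.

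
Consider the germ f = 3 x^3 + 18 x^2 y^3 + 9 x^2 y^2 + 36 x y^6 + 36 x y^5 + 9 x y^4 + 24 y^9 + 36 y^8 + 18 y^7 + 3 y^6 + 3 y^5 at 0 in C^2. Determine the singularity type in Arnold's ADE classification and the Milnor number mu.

The Hessian of f at 0 has rank 0. Corank 2; j^3 = 3*x^3 is a perfect cube, so E-series; the 5-jet and mu = 8 give E_8.

Type E8, Milnor number mu = 8.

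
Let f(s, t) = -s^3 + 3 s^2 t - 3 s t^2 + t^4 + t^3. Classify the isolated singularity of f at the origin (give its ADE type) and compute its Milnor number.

Type E_6, Milnor number mu = 6.

The Hessian of f at 0 has rank 0. Corank 2; j^3 = -(s - t)^3 is a perfect cube, so E-series; the 4-jet and mu = 6 give E_6.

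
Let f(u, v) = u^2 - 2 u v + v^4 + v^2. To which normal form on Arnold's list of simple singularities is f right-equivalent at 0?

A_{3}

The Hessian of f at 0 has rank 1. Corank 1: A-series; mu = 3 gives A_3.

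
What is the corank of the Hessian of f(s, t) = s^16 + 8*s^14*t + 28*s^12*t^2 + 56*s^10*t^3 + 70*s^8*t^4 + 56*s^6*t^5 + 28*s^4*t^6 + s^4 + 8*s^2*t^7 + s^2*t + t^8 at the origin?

Hessian at 0 has rank 0.

2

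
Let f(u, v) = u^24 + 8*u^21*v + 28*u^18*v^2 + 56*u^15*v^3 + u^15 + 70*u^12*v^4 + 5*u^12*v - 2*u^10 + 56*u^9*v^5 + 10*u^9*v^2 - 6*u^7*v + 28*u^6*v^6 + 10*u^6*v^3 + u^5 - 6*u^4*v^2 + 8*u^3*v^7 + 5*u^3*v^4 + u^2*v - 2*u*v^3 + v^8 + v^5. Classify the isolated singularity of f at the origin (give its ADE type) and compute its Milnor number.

The Hessian of f at 0 has rank 0. Corank 2; j^3 = u^2*v has shape L^2 M (L != M), so D-series; mu = 9 gives D_9.

Type D9, Milnor number mu = 9.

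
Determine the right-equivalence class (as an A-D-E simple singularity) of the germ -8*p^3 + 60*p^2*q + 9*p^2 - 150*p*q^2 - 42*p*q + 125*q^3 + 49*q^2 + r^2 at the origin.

The Hessian of f at 0 has rank 2. Corank 1: A-series; mu = 2 gives A_2.

A_2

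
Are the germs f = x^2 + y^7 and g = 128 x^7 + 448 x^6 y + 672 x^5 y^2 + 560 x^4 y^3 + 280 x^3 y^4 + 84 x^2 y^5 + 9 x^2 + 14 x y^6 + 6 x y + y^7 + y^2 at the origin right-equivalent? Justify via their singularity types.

The Hessian of f at 0 has rank 1. Corank 1: A-series; mu = 6 gives A_6. The Hessian of g at 0 has rank 1. Corank 1: A-series; mu = 6 gives A_6. Both have type A_6, hence right-equivalent.

Yes.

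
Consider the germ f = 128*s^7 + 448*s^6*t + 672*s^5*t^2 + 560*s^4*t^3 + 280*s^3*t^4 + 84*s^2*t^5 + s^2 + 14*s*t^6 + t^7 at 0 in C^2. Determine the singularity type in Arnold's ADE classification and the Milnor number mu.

Type A_{6}, Milnor number mu = 6.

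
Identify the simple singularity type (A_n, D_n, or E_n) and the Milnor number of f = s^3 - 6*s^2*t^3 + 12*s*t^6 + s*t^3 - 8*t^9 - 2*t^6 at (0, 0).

The Hessian of f at 0 has rank 0. Corank 2; j^3 = s^3 is a perfect cube, so E-series; the 4-jet and mu = 7 give E_7.

Type E_{7}, Milnor number mu = 7.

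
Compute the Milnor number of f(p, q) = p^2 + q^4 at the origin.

3

The Hessian of f at 0 is [[2, 0], [0, 0]] with rank 1, so corank 1. A Groebner basis of the Jacobian ideal J(f) in C{p,q} is {q^3, p}; counting standard monomials gives mu = 3. Corank 1: A-series; mu = 3 gives A_3.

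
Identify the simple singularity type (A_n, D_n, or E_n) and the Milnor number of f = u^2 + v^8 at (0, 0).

Type A_{7}, Milnor number mu = 7.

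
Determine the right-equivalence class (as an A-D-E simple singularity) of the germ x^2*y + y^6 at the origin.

The Hessian of f at 0 is [[0, 0], [0, 0]] with rank 0, so corank 2. A Groebner basis of the Jacobian ideal J(f) in C{x,y} is {x^2/6 + y^5, x^3, x*y}; counting standard monomials gives mu = 7. Corank 2; j^3 = x^2*y has shape L^2 M (L != M), so D-series; mu = 7 gives D_7.

D_{7}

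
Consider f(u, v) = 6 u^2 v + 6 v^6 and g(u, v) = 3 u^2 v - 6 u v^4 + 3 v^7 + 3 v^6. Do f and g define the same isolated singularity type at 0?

The Hessian of f at 0 has rank 0. Corank 2; j^3 = 6*u^2*v has shape L^2 M (L != M), so D-series; mu = 7 gives D_7. The Hessian of g at 0 has rank 0. Corank 2; j^3 = 3*u^2*v has shape L^2 M (L != M), so D-series; mu = 7 gives D_7. Both have type D_7, hence right-equivalent.

Yes.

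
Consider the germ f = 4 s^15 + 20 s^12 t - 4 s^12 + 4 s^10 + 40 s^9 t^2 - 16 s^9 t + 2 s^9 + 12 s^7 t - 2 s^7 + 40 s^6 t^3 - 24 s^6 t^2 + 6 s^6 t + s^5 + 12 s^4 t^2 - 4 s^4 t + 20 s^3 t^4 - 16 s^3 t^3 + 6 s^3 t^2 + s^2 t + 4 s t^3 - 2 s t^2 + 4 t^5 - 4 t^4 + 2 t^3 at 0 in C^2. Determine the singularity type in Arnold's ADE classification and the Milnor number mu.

The Hessian of f at 0 has rank 0. Corank 2; j^3 = t*(s^2 - 2*s*t + 2*t^2) splits into three distinct lines over C (the quadratic factor has nonzero discriminant), so D_4.

Type D_4, Milnor number mu = 4.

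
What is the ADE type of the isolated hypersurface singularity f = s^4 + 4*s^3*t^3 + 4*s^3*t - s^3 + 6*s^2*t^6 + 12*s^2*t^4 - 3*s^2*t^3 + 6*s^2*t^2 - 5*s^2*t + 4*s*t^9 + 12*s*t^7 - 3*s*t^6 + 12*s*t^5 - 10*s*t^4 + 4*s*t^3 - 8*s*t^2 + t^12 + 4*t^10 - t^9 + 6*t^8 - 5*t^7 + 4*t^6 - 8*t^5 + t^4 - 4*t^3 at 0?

D_5

The Hessian of f at 0 has rank 0. Corank 2; j^3 = -(s + t)*(s + 2*t)^2 has shape L^2 M (L != M), so D-series; mu = 5 gives D_5.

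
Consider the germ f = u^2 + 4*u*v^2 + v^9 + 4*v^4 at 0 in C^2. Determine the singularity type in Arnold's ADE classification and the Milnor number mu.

The Hessian of f at 0 has rank 1. Corank 1: A-series; mu = 8 gives A_8.

Type A_{8}, Milnor number mu = 8.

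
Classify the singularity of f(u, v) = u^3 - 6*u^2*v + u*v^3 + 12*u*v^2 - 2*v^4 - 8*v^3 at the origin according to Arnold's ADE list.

E_{7}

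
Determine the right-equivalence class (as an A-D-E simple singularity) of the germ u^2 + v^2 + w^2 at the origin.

A_{1}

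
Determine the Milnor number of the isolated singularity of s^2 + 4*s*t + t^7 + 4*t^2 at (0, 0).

6

The Hessian of f at 0 has rank 1. Corank 1: A-series; mu = 6 gives A_6.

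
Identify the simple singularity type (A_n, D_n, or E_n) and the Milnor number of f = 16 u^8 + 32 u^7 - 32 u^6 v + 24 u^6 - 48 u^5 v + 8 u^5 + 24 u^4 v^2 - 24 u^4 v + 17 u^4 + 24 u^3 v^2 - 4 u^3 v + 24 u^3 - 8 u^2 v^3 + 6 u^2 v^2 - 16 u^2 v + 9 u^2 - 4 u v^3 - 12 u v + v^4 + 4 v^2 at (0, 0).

The Hessian of f at 0 is [[18, -12], [-12, 8]] with rank 1, so corank 1. A Groebner basis of the Jacobian ideal J(f) in C{u,v} is {u^2 + 3*u/4 - v/2, u*v + 9*u/8 - 3*v/4, 27*u/16 + v^2 - 9*v/8}; counting standard monomials gives mu = 3. Corank 1: A-series; mu = 3 gives A_3.

Type A3, Milnor number mu = 3.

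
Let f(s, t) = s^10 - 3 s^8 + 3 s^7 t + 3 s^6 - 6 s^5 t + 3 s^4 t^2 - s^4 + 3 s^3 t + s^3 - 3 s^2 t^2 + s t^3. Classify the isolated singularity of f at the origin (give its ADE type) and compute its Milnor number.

Type E7, Milnor number mu = 7.

The Hessian of f at 0 is [[0, 0], [0, 0]] with rank 0, so corank 2. A Groebner basis of the Jacobian ideal J(f) in C{s,t} is {3*s^2 + t^4 + t^3, s^3, s^2*t - s^2 - t^3/3, -2*s^2 + s*t^2 - 2*t^3/3}; counting standard monomials gives mu = 7. Corank 2; j^3 = s^3 is a perfect cube, so E-series; the 4-jet and mu = 7 give E_7.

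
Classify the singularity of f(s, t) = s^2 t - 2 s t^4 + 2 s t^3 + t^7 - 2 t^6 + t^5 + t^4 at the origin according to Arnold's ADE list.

D_5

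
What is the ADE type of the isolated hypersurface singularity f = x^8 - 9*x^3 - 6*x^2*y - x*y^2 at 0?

D_{9}

The Hessian of f at 0 has rank 0. Corank 2; j^3 = -x*(3*x + y)^2 has shape L^2 M (L != M), so D-series; mu = 9 gives D_9.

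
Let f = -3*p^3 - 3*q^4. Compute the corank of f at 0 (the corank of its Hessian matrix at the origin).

2

The Hessian at 0 is [[0, 0], [0, 0]] of rank 0; hence corank 2.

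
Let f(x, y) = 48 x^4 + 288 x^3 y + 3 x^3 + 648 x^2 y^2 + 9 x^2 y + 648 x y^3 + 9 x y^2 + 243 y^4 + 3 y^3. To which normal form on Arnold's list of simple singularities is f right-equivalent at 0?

E_6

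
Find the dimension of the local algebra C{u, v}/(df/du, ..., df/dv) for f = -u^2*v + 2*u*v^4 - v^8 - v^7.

The Hessian of f at 0 has rank 0. Corank 2; j^3 = -u^2*v has shape L^2 M (L != M), so D-series; mu = 9 gives D_9.

9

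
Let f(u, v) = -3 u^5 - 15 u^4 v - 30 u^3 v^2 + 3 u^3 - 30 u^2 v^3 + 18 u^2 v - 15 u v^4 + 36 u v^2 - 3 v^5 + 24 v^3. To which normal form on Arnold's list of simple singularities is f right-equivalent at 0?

The Hessian of f at 0 has rank 0. Corank 2; j^3 = 3*(u + 2*v)^3 is a perfect cube, so E-series; the 5-jet and mu = 8 give E_8.

E8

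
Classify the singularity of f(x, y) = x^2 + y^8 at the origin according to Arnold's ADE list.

A_{7}

The Hessian of f at 0 has rank 1. Corank 1: A-series; mu = 7 gives A_7.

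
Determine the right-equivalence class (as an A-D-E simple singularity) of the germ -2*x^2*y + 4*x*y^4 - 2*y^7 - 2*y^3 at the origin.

D4

The Hessian of f at 0 has rank 0. Corank 2; j^3 = -2*y*(x^2 + y^2) splits into three distinct lines over C (the quadratic factor has nonzero discriminant), so D_4.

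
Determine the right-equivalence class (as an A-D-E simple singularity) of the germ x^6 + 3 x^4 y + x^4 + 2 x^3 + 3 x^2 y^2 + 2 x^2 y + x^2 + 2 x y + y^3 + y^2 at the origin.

A_{2}

The Hessian of f at 0 has rank 1. Corank 1: A-series; mu = 2 gives A_2.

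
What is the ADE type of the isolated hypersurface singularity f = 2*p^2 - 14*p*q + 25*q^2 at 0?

The Hessian of f at 0 has rank 2. Corank 0: nondegenerate Morse point, so A_1.

A_{1}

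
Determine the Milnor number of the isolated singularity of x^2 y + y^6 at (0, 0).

7

The Hessian of f at 0 has rank 0. Corank 2; j^3 = x^2*y has shape L^2 M (L != M), so D-series; mu = 7 gives D_7.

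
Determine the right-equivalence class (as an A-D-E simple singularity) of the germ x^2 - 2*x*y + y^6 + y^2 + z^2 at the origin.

The Hessian of f at 0 has rank 2. Corank 1: A-series; mu = 5 gives A_5.

A_{5}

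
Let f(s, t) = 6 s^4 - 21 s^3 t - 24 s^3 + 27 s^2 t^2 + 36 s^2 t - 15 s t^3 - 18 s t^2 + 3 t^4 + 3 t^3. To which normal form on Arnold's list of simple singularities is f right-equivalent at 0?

The Hessian of f at 0 has rank 0. Corank 2; j^3 = -3*(2*s - t)^3 is a perfect cube, so E-series; the 4-jet and mu = 7 give E_7.

E_{7}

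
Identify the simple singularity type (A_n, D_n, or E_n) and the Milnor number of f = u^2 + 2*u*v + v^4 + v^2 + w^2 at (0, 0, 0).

Type A_{3}, Milnor number mu = 3.

The Hessian of f at 0 has rank 2. Corank 1: A-series; mu = 3 gives A_3.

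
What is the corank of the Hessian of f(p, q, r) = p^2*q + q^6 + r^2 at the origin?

Hessian at 0 has rank 1.

2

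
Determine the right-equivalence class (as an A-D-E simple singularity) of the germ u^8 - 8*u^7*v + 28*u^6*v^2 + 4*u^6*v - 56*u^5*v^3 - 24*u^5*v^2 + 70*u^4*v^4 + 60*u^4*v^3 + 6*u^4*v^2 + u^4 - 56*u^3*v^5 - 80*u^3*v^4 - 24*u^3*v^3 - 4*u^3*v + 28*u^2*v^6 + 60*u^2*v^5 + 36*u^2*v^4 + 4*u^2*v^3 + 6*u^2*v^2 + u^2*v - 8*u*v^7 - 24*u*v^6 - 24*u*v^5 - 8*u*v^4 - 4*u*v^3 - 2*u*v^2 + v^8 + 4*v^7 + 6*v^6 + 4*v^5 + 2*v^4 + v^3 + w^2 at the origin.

D_{5}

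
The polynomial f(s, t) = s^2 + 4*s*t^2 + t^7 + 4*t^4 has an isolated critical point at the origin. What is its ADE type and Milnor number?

Type A_{6}, Milnor number mu = 6.

The Hessian of f at 0 has rank 1. Corank 1: A-series; mu = 6 gives A_6.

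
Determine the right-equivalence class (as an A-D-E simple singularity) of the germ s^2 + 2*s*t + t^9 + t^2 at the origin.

The Hessian of f at 0 has rank 1. Corank 1: A-series; mu = 8 gives A_8.

A_{8}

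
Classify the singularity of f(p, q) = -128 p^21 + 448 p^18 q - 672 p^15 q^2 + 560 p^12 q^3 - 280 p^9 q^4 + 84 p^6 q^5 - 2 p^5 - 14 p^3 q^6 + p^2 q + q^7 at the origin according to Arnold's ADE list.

The Hessian of f at 0 has rank 0. Corank 2; j^3 = p^2*q has shape L^2 M (L != M), so D-series; mu = 8 gives D_8.

D8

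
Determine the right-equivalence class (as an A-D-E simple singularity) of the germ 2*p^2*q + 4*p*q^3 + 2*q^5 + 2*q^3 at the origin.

D4

The Hessian of f at 0 is [[0, 0], [0, 0]] with rank 0, so corank 2. A Groebner basis of the Jacobian ideal J(f) in C{p,q} is {q^3, p^2 + 3*q^2, p*q}; counting standard monomials gives mu = 4. Corank 2; j^3 = 2*q*(p^2 + q^2) splits into three distinct lines over C (the quadratic factor has nonzero discriminant), so D_4.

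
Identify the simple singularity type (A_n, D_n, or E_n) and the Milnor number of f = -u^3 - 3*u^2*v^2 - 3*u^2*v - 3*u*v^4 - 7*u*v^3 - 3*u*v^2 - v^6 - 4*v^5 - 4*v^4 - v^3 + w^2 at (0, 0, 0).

The Hessian of f at 0 is [[0, 0, 0], [0, 0, 0], [0, 0, 2]] with rank 1, so corank 2. A Groebner basis of the Jacobian ideal J(f) in C{u,v,w} is {-u^2 - 2*u*v + v^4 - v^3/3 - v^2, u^3 + 2*u^2 + 4*u*v + 5*v^3/3 + 2*v^2, u^2*v - 5*u^2/3 - 10*u*v/3 - 14*v^3/9 - 5*v^2/3, u^2 + u*v^2 + 2*u*v + 4*v^3/3 + v^2, w}; counting standard monomials gives mu = 7. Corank 2; j^3 = -(u + v)^3 is a perfect cube, so E-series; the 4-jet and mu = 7 give E_7.

Type E_7, Milnor number mu = 7.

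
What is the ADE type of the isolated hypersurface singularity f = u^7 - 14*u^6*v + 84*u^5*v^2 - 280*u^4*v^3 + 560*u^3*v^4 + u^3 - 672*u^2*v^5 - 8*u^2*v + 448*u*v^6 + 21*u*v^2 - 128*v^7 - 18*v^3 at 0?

D_8

The Hessian of f at 0 has rank 0. Corank 2; j^3 = (u - 3*v)^2*(u - 2*v) has shape L^2 M (L != M), so D-series; mu = 8 gives D_8.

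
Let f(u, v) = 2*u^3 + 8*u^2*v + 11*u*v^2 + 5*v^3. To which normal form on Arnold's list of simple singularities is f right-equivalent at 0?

The Hessian of f at 0 has rank 0. Corank 2; j^3 = (u + v)*(2*u^2 + 6*u*v + 5*v^2) splits into three distinct lines over C (the quadratic factor has nonzero discriminant), so D_4.

D_{4}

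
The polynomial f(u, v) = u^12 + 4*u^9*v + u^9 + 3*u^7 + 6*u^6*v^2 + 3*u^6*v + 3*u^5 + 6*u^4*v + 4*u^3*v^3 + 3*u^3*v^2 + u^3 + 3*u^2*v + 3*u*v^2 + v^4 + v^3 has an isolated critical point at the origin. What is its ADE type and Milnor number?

Type E_6, Milnor number mu = 6.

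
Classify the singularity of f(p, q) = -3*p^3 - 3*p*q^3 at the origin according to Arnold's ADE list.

The Hessian of f at 0 is [[0, 0], [0, 0]] with rank 0, so corank 2. A Groebner basis of the Jacobian ideal J(f) in C{p,q} is {p^3, p*q^2, 3*p^2 + q^3}; counting standard monomials gives mu = 7. Corank 2; j^3 = -3*p^3 is a perfect cube, so E-series; the 4-jet and mu = 7 give E_7.

E_7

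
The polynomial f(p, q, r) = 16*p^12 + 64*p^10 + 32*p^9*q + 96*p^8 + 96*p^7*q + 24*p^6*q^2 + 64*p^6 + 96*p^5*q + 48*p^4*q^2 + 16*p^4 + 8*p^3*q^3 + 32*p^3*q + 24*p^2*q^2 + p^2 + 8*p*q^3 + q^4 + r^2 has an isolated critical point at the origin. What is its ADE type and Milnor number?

Type A_3, Milnor number mu = 3.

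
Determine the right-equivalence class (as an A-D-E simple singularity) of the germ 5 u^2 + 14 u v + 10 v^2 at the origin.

The Hessian of f at 0 is [[10, 14], [14, 20]] with rank 2, so corank 0. A Groebner basis of the Jacobian ideal J(f) in C{u,v} is {u, v}; counting standard monomials gives mu = 1. Corank 0: nondegenerate Morse point, so A_1.

A_1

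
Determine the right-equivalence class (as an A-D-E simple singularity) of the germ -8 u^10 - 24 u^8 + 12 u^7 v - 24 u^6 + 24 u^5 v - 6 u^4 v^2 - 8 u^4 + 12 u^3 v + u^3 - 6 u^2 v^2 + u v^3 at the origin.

E_{7}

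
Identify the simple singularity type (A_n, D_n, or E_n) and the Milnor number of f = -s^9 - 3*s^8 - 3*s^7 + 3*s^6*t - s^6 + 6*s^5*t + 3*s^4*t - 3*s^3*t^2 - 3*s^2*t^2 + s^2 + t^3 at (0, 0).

Type A_2, Milnor number mu = 2.

The Hessian of f at 0 is [[2, 0], [0, 0]] with rank 1, so corank 1. A Groebner basis of the Jacobian ideal J(f) in C{s,t} is {t^2, s}; counting standard monomials gives mu = 2. Corank 1: A-series; mu = 2 gives A_2.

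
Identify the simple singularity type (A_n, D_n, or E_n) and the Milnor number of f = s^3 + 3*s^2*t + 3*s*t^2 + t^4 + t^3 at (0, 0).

The Hessian of f at 0 has rank 0. Corank 2; j^3 = (s + t)^3 is a perfect cube, so E-series; the 4-jet and mu = 6 give E_6.

Type E6, Milnor number mu = 6.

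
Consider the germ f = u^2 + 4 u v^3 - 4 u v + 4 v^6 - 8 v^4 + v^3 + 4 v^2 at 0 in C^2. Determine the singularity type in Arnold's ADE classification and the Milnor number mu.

Type A_2, Milnor number mu = 2.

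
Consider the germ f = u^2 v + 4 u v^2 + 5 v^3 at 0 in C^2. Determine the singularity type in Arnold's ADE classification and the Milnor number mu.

The Hessian of f at 0 has rank 0. Corank 2; j^3 = v*(u^2 + 4*u*v + 5*v^2) splits into three distinct lines over C (the quadratic factor has nonzero discriminant), so D_4.

Type D_4, Milnor number mu = 4.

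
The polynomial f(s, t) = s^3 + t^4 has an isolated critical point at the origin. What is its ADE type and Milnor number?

Type E6, Milnor number mu = 6.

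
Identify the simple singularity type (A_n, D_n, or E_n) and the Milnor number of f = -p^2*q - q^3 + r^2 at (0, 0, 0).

Type D4, Milnor number mu = 4.

The Hessian of f at 0 has rank 1. Corank 2; j^3 = -q*(p^2 + q^2) splits into three distinct lines over C (the quadratic factor has nonzero discriminant), so D_4.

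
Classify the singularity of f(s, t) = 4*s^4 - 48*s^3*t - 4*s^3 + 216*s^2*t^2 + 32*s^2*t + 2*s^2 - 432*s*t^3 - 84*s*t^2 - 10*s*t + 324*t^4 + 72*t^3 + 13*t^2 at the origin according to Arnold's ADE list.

A_1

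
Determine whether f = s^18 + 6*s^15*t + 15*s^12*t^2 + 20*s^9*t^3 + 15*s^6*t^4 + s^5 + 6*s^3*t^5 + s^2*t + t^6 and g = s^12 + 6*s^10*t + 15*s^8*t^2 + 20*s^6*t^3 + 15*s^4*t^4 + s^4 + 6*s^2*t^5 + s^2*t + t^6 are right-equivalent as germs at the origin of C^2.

The Hessian of f at 0 has rank 0. Corank 2; j^3 = s^2*t has shape L^2 M (L != M), so D-series; mu = 7 gives D_7. The Hessian of g at 0 has rank 0. Corank 2; j^3 = s^2*t has shape L^2 M (L != M), so D-series; mu = 7 gives D_7. Both have type D_7, hence right-equivalent.

Yes.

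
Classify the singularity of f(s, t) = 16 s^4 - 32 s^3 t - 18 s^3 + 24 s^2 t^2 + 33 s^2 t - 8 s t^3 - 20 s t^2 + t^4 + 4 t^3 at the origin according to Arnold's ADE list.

The Hessian of f at 0 has rank 0. Corank 2; j^3 = -(2*s - t)*(3*s - 2*t)^2 has shape L^2 M (L != M), so D-series; mu = 5 gives D_5.

D5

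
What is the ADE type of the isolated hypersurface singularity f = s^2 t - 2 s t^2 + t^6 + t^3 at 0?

D_{7}

The Hessian of f at 0 has rank 0. Corank 2; j^3 = t*(s - t)^2 has shape L^2 M (L != M), so D-series; mu = 7 gives D_7.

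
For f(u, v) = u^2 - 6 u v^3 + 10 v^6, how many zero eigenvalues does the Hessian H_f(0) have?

1

Hessian at 0 has rank 1.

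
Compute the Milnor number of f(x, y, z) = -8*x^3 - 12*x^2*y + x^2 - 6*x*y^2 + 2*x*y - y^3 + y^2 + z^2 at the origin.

The Hessian of f at 0 has rank 2. Corank 1: A-series; mu = 2 gives A_2.

2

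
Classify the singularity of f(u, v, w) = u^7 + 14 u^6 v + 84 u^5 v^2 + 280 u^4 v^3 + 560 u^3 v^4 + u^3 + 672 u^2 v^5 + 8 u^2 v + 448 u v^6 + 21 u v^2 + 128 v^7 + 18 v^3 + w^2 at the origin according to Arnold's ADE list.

D_{8}

The Hessian of f at 0 is [[0, 0, 0], [0, 0, 0], [0, 0, 2]] with rank 1, so corank 2. A Groebner basis of the Jacobian ideal J(f) in C{u,v,w} is {u*v/7 + v^6 + 3*v^2/7, u*v^2 + 3*v^3, u^2 + 5*u*v + 6*v^2, w}; counting standard monomials gives mu = 8. Corank 2; j^3 = (u + 2*v)*(u + 3*v)^2 has shape L^2 M (L != M), so D-series; mu = 8 gives D_8.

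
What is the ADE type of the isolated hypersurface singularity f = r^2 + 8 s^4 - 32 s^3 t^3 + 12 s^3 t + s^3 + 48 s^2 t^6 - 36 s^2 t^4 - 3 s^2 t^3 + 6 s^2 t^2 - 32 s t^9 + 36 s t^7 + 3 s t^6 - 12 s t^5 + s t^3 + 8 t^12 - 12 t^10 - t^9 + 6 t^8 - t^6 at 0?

E7

The Hessian of f at 0 is [[0, 0, 0], [0, 0, 0], [0, 0, 2]] with rank 1, so corank 2. A Groebner basis of the Jacobian ideal J(f) in C{s,t,r} is {3*s^2/4 + t^4 + t^3/4, s^3, s^2*t - s^2/4 - t^3/12, s^2 + s*t^2 + t^3/3, r}; counting standard monomials gives mu = 7. Corank 2; j^3 = s^3 is a perfect cube, so E-series; the 4-jet and mu = 7 give E_7.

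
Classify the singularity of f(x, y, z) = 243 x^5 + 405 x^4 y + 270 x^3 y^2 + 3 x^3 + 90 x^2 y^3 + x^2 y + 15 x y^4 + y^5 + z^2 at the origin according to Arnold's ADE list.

D6

The Hessian of f at 0 is [[0, 0, 0], [0, 0, 0], [0, 0, 2]] with rank 1, so corank 2. A Groebner basis of the Jacobian ideal J(f) in C{x,y,z} is {-x*y/15 + y^4, x*y^2, x^2 + x*y/3, z}; counting standard monomials gives mu = 6. Corank 2; j^3 = x^2*(3*x + y) has shape L^2 M (L != M), so D-series; mu = 6 gives D_6.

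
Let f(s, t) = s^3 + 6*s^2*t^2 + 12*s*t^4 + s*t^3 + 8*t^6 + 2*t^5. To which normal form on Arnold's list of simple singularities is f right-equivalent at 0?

E7

The Hessian of f at 0 has rank 0. Corank 2; j^3 = s^3 is a perfect cube, so E-series; the 4-jet and mu = 7 give E_7.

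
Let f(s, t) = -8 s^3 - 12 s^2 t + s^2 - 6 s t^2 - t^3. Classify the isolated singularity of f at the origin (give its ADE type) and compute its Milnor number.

Type A_2, Milnor number mu = 2.

The Hessian of f at 0 is [[2, 0], [0, 0]] with rank 1, so corank 1. A Groebner basis of the Jacobian ideal J(f) in C{s,t} is {t^2, s}; counting standard monomials gives mu = 2. Corank 1: A-series; mu = 2 gives A_2.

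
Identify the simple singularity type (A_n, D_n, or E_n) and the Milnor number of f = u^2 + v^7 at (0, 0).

The Hessian of f at 0 has rank 1. Corank 1: A-series; mu = 6 gives A_6.

Type A6, Milnor number mu = 6.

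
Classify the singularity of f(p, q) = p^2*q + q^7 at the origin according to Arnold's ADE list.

D8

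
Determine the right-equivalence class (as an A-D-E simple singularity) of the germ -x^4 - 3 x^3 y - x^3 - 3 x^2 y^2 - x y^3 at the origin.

The Hessian of f at 0 is [[0, 0], [0, 0]] with rank 0, so corank 2. A Groebner basis of the Jacobian ideal J(f) in C{x,y} is {3*x^2 + y^4 + y^3, x^3, x^2*y - x^2 - y^3/3, 2*x^2 + x*y^2 + 2*y^3/3}; counting standard monomials gives mu = 7. Corank 2; j^3 = -x^3 is a perfect cube, so E-series; the 4-jet and mu = 7 give E_7.

E_{7}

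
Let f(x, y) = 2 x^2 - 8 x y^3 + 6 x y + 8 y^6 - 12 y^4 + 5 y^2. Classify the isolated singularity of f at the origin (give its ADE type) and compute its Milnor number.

The Hessian of f at 0 has rank 2. Corank 0: nondegenerate Morse point, so A_1.

Type A_1, Milnor number mu = 1.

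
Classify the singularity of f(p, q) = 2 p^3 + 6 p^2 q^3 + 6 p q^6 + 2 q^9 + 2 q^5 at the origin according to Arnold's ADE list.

E8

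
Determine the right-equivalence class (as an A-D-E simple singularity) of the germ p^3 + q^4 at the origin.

E_6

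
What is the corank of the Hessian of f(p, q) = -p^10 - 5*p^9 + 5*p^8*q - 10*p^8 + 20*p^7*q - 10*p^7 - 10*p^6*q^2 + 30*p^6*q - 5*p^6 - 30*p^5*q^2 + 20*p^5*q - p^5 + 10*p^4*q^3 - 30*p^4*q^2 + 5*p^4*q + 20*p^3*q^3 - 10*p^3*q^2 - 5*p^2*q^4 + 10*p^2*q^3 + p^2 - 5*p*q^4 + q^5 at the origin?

1

The Hessian at 0 is [[2, 0], [0, 0]] of rank 1; hence corank 1.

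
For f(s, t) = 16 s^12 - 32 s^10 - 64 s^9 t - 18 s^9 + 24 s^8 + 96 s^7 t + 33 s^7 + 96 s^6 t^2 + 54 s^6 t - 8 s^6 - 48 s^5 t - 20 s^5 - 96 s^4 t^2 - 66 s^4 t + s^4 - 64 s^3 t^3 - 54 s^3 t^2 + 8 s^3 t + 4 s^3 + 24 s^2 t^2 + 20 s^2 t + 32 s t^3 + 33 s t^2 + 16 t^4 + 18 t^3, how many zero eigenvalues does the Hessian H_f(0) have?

2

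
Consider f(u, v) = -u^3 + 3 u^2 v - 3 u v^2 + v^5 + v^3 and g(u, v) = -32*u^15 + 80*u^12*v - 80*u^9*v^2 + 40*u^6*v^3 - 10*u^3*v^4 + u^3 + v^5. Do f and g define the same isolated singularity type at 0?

Yes.

The Hessian of f at 0 has rank 0. Corank 2; j^3 = -(u - v)^3 is a perfect cube, so E-series; the 5-jet and mu = 8 give E_8. The Hessian of g at 0 has rank 0. Corank 2; j^3 = u^3 is a perfect cube, so E-series; the 5-jet and mu = 8 give E_8. Both have type E_8, hence right-equivalent.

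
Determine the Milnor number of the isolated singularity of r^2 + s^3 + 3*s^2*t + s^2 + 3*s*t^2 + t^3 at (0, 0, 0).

2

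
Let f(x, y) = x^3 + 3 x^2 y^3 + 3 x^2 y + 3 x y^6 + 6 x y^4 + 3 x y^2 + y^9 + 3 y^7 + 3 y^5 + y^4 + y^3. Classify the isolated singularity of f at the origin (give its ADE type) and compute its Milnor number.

Type E6, Milnor number mu = 6.

The Hessian of f at 0 is [[0, 0], [0, 0]] with rank 0, so corank 2. A Groebner basis of the Jacobian ideal J(f) in C{x,y} is {y^3, x^2 + 2*x*y + y^2}; counting standard monomials gives mu = 6. Corank 2; j^3 = (x + y)^3 is a perfect cube, so E-series; the 4-jet and mu = 6 give E_6.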